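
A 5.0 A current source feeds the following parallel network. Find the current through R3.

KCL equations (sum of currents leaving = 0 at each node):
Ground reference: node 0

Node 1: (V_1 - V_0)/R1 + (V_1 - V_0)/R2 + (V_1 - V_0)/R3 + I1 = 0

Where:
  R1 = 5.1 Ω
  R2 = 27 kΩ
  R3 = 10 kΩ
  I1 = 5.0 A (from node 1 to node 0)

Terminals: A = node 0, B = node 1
All resistors sit directly between nodes 0 and 1, so they are in parallel and share one voltage V; the full source current 5 A splits among them.
1/R_par = 1/5.1 + 1/27000 + 1/10000 = 0.1962 S  =>  R_par = 5.096 Ω
V = I × R_par = 5 × 5.096 = 25.48 V
I_R3 = V/R3 = 25.48/10000 = 0.002548 A

Final answer: 0.002548 A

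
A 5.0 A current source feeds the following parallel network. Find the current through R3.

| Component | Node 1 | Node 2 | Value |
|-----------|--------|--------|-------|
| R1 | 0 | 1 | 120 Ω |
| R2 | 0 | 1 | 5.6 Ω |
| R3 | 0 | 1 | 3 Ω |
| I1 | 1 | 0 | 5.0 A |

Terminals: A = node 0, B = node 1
All resistors sit directly between nodes 0 and 1, so they are in parallel and share one voltage V; the full source current 5 A splits among them.
1/R_par = 1/120 + 1/5.6 + 1/3 = 0.5202 S  =>  R_par = 1.922 Ω
V = I × R_par = 5 × 1.922 = 9.611 V
I_R3 = V/R3 = 9.611/3 = 3.204 A

Final answer: 3.204 A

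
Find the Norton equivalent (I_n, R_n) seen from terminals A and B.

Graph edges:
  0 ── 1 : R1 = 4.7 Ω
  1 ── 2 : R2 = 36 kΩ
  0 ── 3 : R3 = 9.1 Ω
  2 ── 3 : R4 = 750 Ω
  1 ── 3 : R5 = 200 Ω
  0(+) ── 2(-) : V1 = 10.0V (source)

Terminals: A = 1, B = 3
Find the Thévenin equivalent first; then I_n = V_th/R_th and R_n = R_th.
Step 1 — V_th is the open-circuit voltage V_A - V_B (nothing connected across the terminals).
Nodal analysis, taking node 2 as the 0 V reference.
Source V1 fixes V_0 = 10 V.
KCL at each unknown node (sum of currents leaving = 0; resistances in Ω):
  Node 1: (V_1 - 10)/4.7 + (V_1 - 0)/36000 + (V_1 - V_3)/200 = 0
  Node 3: (V_3 - 10)/9.1 + (V_3 - 0)/750 + (V_3 - V_1)/200 = 0
Collecting terms (coefficients in siemens):
  0.2178·V_1 - 0.005·V_3 = 2.128
  0.1162·V_3 - 0.005·V_1 = 1.099
Determinant D = (0.2178)(0.1162) - (-0.005)(-0.005) = 0.02529
V_1 = [(2.128)(0.1162) - (-0.005)(1.099)]/D = 9.996 V
V_3 = [(0.2178)(1.099) - (2.128)(-0.005)]/D = 9.885 V
V_th = V_1 - V_3 = 9.996 - 9.885 = 0.111 V
Step 2 — R_th: zero the source — replace V1 by a short circuit (node 2 merges into node 0) — and find the resistance seen between A (node 1) and B (node 3).
Reduce the network between node 1 (A) and node 3 (B) by series/parallel combination:
  Rp1 = R1 ‖ R2 (parallel, both between nodes 0 and 1) = 1/(1/4.7 + 1/36000) = 4.699 Ω
  Rp2 = R3 ‖ R4 (parallel, both between nodes 0 and 3) = 1/(1/9.1 + 1/750) = 8.991 Ω
  Rs1 = Rp1 + Rp2 (series, joined only at node 0) = 4.699 + 8.991 = 13.69 Ω
  Rp3 = R5 ‖ Rs1 (parallel, both between nodes 1 and 3) = 1/(1/200 + 1/13.69) = 12.81 Ω
R_th = 12.81 Ω
I_n = V_th/R_th = 0.111/12.81 = 0.008661 A, and R_n = R_th = 12.81 Ω

Final answer: I_n = 0.008661 A, R_n = 12.81 Ω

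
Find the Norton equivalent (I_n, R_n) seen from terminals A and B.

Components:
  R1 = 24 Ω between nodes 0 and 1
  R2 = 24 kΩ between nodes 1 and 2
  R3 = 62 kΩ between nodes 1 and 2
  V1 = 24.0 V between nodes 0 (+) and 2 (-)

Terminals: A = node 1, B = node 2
Find the Thévenin equivalent first; then I_n = V_th/R_th and R_n = R_th.
Step 1 — V_th is the open-circuit voltage V_A - V_B (nothing connected across the terminals).
Nodal analysis, taking node 2 as the 0 V reference.
Source V1 fixes V_0 = 24 V.
KCL at each unknown node (sum of currents leaving = 0; resistances in Ω):
  Node 1: (V_1 - 24)/24 + (V_1 - 0)/24000 + (V_1 - 0)/62000 = 0
Collecting terms: 0.04172 × V_1 = 1  =>  V_1 = 23.97 V
V_th = V_1 - V_2 = 23.97 - 0 = 23.97 V
Step 2 — R_th: zero the source — replace V1 by a short circuit (node 2 merges into node 0) — and find the resistance seen between A (node 1) and B (node 0).
Reduce the network between node 1 (A) and node 0 (B) by series/parallel combination:
  Rp1 = R1 ‖ R2 ‖ R3 (parallel, all between nodes 0 and 1) = 1/(1/24 + 1/24000 + 1/62000) = 23.97 Ω
R_th = 23.97 Ω
I_n = V_th/R_th = 23.97/23.97 = 1 A, and R_n = R_th = 23.97 Ω

Final answer: I_n = 1 A, R_n = 23.97 Ω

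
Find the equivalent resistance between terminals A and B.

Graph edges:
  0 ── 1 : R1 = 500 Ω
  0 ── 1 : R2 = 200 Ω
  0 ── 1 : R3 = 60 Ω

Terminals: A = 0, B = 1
Reduce the network between node 0 (A) and node 1 (B) by series/parallel combination:
  Rp1 = R1 ‖ R2 ‖ R3 (parallel, all between nodes 0 and 1) = 1/(1/500 + 1/200 + 1/60) = 42.25 Ω
R_eq = 42.25 Ω

Final answer: 42.25 Ω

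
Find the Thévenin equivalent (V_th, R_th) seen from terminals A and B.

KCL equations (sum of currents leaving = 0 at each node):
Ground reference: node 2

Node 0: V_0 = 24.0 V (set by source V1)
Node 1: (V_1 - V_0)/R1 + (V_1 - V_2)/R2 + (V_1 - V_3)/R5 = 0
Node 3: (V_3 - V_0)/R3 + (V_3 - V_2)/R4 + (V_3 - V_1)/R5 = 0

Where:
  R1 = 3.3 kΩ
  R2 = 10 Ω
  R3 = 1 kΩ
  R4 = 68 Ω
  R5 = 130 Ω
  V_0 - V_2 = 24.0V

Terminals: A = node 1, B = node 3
Step 1 — V_th is the open-circuit voltage V_A - V_B (nothing connected across the terminals).
Nodal analysis, taking node 2 as the 0 V reference.
Source V1 fixes V_0 = 24 V.
KCL at each unknown node (sum of currents leaving = 0; resistances in Ω):
  Node 1: (V_1 - 24)/3300 + (V_1 - 0)/10 + (V_1 - V_3)/130 = 0
  Node 3: (V_3 - 24)/1000 + (V_3 - 0)/68 + (V_3 - V_1)/130 = 0
Collecting terms (coefficients in siemens):
  0.108·V_1 - 0.007692·V_3 = 0.007273
  0.0234·V_3 - 0.007692·V_1 = 0.024
Determinant D = (0.108)(0.0234) - (-0.007692)(-0.007692) = 0.002468
V_1 = [(0.007273)(0.0234) - (-0.007692)(0.024)]/D = 0.1438 V
V_3 = [(0.108)(0.024) - (0.007273)(-0.007692)]/D = 1.073 V
V_th = V_1 - V_3 = 0.1438 - 1.073 = -0.9292 V
Step 2 — R_th: zero the source — replace V1 by a short circuit (node 2 merges into node 0) — and find the resistance seen between A (node 1) and B (node 3).
Reduce the network between node 1 (A) and node 3 (B) by series/parallel combination:
  Rp1 = R1 ‖ R2 (parallel, both between nodes 0 and 1) = 1/(1/3300 + 1/10) = 9.97 Ω
  Rp2 = R3 ‖ R4 (parallel, both between nodes 0 and 3) = 1/(1/1000 + 1/68) = 63.67 Ω
  Rs1 = Rp1 + Rp2 (series, joined only at node 0) = 9.97 + 63.67 = 73.64 Ω
  Rp3 = R5 ‖ Rs1 (parallel, both between nodes 1 and 3) = 1/(1/130 + 1/73.64) = 47.01 Ω
R_th = 47.01 Ω

Final answer: V_th = -0.9292 V, R_th = 47.01 Ω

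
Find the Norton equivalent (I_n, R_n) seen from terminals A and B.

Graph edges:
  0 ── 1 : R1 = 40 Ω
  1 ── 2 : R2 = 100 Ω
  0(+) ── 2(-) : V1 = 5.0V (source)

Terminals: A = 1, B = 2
Find the Thévenin equivalent first; then I_n = V_th/R_th and R_n = R_th.
Step 1 — V_th is the open-circuit voltage V_A - V_B (nothing connected across the terminals).
Nodal analysis, taking node 2 as the 0 V reference.
Source V1 fixes V_0 = 5 V.
KCL at each unknown node (sum of currents leaving = 0; resistances in Ω):
  Node 1: (V_1 - 5)/40 + (V_1 - 0)/100 = 0
Collecting terms: 0.035 × V_1 = 0.125  =>  V_1 = 3.571 V
V_th = V_1 - V_2 = 3.571 - 0 = 3.571 V
Step 2 — R_th: zero the source — replace V1 by a short circuit (node 2 merges into node 0) — and find the resistance seen between A (node 1) and B (node 0).
Reduce the network between node 1 (A) and node 0 (B) by series/parallel combination:
  Rp1 = R1 ‖ R2 (parallel, both between nodes 0 and 1) = 1/(1/40 + 1/100) = 28.57 Ω
R_th = 28.57 Ω
I_n = V_th/R_th = 3.571/28.57 = 0.125 A, and R_n = R_th = 28.57 Ω

Final answer: I_n = 0.125 A, R_n = 28.57 Ω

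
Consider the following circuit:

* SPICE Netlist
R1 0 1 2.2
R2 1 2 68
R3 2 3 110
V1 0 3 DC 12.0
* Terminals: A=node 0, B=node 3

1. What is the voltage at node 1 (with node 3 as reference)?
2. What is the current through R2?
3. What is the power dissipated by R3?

Nodal analysis, taking node 3 as the 0 V reference.
Source V1 fixes V_0 = 12 V.
KCL at each unknown node (sum of currents leaving = 0; resistances in Ω):
  Node 1: (V_1 - 12)/2.2 + (V_1 - V_2)/68 = 0
  Node 2: (V_2 - V_1)/68 + (V_2 - 0)/110 = 0
Collecting terms (coefficients in siemens):
  0.4693·V_1 - 0.01471·V_2 = 5.455
  0.0238·V_2 - 0.01471·V_1 = 0
Determinant D = (0.4693)(0.0238) - (-0.01471)(-0.01471) = 0.01095
V_1 = [(5.455)(0.0238) - (-0.01471)(0)]/D = 11.85 V
V_2 = [(0.4693)(0) - (5.455)(-0.01471)]/D = 7.325 V
Part 1:
  Read off the nodal solution: V_1 = 11.85 V
Part 2:
  I_R2 = (V_1 - V_2)/R2 = (11.85 - 7.325)/68 = 0.06659 A
  Magnitude: I_R2 = 0.06659 A
Part 3:
  I_R3 = (V_2 - V_3)/R3 = (7.325 - 0)/110 = 0.06659 A
  P_R3 = I_R3² × R3 = (0.06659)² × 110 = 0.4878 W

Final answers:
1. V_1 = 11.85 V
2. I_R2 = 0.06659 A
3. P_R3 = 0.4878 W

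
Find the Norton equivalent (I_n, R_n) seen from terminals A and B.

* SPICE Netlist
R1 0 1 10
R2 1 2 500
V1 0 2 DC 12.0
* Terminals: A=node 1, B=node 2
Find the Thévenin equivalent first; then I_n = V_th/R_th and R_n = R_th.
Step 1 — V_th is the open-circuit voltage V_A - V_B (nothing connected across the terminals).
Nodal analysis, taking node 2 as the 0 V reference.
Source V1 fixes V_0 = 12 V.
KCL at each unknown node (sum of currents leaving = 0; resistances in Ω):
  Node 1: (V_1 - 12)/10 + (V_1 - 0)/500 = 0
Collecting terms: 0.102 × V_1 = 1.2  =>  V_1 = 11.76 V
V_th = V_1 - V_2 = 11.76 - 0 = 11.76 V
Step 2 — R_th: zero the source — replace V1 by a short circuit (node 2 merges into node 0) — and find the resistance seen between A (node 1) and B (node 0).
Reduce the network between node 1 (A) and node 0 (B) by series/parallel combination:
  Rp1 = R1 ‖ R2 (parallel, both between nodes 0 and 1) = 1/(1/10 + 1/500) = 9.804 Ω
R_th = 9.804 Ω
I_n = V_th/R_th = 11.76/9.804 = 1.2 A, and R_n = R_th = 9.804 Ω

Final answer: I_n = 1.2 A, R_n = 9.804 Ω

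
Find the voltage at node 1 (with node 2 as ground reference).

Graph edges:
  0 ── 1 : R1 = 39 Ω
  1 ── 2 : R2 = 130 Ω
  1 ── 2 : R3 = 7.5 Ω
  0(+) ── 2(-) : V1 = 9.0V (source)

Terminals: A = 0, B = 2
Nodal analysis, taking node 2 as the 0 V reference.
Source V1 fixes V_0 = 9 V.
KCL at each unknown node (sum of currents leaving = 0; resistances in Ω):
  Node 1: (V_1 - 9)/39 + (V_1 - 0)/130 + (V_1 - 0)/7.5 = 0
Collecting terms: 0.1667 × V_1 = 0.2308  =>  V_1 = 1.385 V
The requested potential is V_1 = 1.385 V.

Final answer: V_1 = 1.385 V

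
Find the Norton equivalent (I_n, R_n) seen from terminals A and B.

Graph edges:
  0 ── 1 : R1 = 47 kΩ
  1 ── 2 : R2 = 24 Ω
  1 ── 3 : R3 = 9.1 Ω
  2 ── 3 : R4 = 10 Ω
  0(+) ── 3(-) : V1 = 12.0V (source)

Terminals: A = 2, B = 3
Find the Thévenin equivalent first; then I_n = V_th/R_th and R_n = R_th.
Step 1 — V_th is the open-circuit voltage V_A - V_B (nothing connected across the terminals).
Nodal analysis, taking node 3 as the 0 V reference.
Source V1 fixes V_0 = 12 V.
KCL at each unknown node (sum of currents leaving = 0; resistances in Ω):
  Node 1: (V_1 - 12)/47000 + (V_1 - V_2)/24 + (V_1 - 0)/9.1 = 0
  Node 2: (V_2 - V_1)/24 + (V_2 - 0)/10 = 0
Collecting terms (coefficients in siemens):
  0.1516·V_1 - 0.04167·V_2 = 0.0002553
  0.1417·V_2 - 0.04167·V_1 = 0
Determinant D = (0.1516)(0.1417) - (-0.04167)(-0.04167) = 0.01974
V_1 = [(0.0002553)(0.1417) - (-0.04167)(0)]/D = 0.001833 V
V_2 = [(0.1516)(0) - (0.0002553)(-0.04167)]/D = 0.000539 V
V_th = V_2 - V_3 = 0.000539 - 0 = 0.000539 V
Step 2 — R_th: zero the source — replace V1 by a short circuit (node 3 merges into node 0) — and find the resistance seen between A (node 2) and B (node 0).
Reduce the network between node 2 (A) and node 0 (B) by series/parallel combination:
  Rp1 = R1 ‖ R3 (parallel, both between nodes 0 and 1) = 1/(1/47000 + 1/9.1) = 9.098 Ω
  Rs1 = R2 + Rp1 (series, joined only at node 1) = 24 + 9.098 = 33.1 Ω
  Rp2 = R4 ‖ Rs1 (parallel, both between nodes 0 and 2) = 1/(1/10 + 1/33.1) = 7.68 Ω
R_th = 7.68 Ω
I_n = V_th/R_th = 0.000539/7.68 = 0.00007018 A, and R_n = R_th = 7.68 Ω

Final answer: I_n = 7.018e-05 A, R_n = 7.68 Ω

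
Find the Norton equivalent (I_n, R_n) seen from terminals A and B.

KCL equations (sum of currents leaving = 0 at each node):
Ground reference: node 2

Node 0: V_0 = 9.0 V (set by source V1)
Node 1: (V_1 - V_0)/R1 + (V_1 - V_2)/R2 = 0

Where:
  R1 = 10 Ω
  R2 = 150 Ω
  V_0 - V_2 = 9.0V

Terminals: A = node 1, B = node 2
Find the Thévenin equivalent first; then I_n = V_th/R_th and R_n = R_th.
Step 1 — V_th is the open-circuit voltage V_A - V_B (nothing connected across the terminals).
Nodal analysis, taking node 2 as the 0 V reference.
Source V1 fixes V_0 = 9 V.
KCL at each unknown node (sum of currents leaving = 0; resistances in Ω):
  Node 1: (V_1 - 9)/10 + (V_1 - 0)/150 = 0
Collecting terms: 0.1067 × V_1 = 0.9  =>  V_1 = 8.438 V
V_th = V_1 - V_2 = 8.438 - 0 = 8.438 V
Step 2 — R_th: zero the source — replace V1 by a short circuit (node 2 merges into node 0) — and find the resistance seen between A (node 1) and B (node 0).
Reduce the network between node 1 (A) and node 0 (B) by series/parallel combination:
  Rp1 = R1 ‖ R2 (parallel, both between nodes 0 and 1) = 1/(1/10 + 1/150) = 9.375 Ω
R_th = 9.375 Ω
I_n = V_th/R_th = 8.438/9.375 = 0.9 A, and R_n = R_th = 9.375 Ω

Final answer: I_n = 0.9 A, R_n = 9.375 Ω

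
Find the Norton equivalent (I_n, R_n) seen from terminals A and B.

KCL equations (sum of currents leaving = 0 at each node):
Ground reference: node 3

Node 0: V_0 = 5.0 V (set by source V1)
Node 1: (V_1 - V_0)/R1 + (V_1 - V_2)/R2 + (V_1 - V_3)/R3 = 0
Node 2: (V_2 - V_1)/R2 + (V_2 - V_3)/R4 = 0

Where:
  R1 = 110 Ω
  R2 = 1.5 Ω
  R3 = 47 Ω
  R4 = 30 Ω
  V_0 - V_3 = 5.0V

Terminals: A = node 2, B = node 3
Find the Thévenin equivalent first; then I_n = V_th/R_th and R_n = R_th.
Step 1 — V_th is the open-circuit voltage V_A - V_B (nothing connected across the terminals).
Nodal analysis, taking node 3 as the 0 V reference.
Source V1 fixes V_0 = 5 V.
KCL at each unknown node (sum of currents leaving = 0; resistances in Ω):
  Node 1: (V_1 - 5)/110 + (V_1 - V_2)/1.5 + (V_1 - 0)/47 = 0
  Node 2: (V_2 - V_1)/1.5 + (V_2 - 0)/30 = 0
Collecting terms (coefficients in siemens):
  0.697·V_1 - 0.6667·V_2 = 0.04545
  0.7·V_2 - 0.6667·V_1 = 0
Determinant D = (0.697)(0.7) - (-0.6667)(-0.6667) = 0.04348
V_1 = [(0.04545)(0.7) - (-0.6667)(0)]/D = 0.7318 V
V_2 = [(0.697)(0) - (0.04545)(-0.6667)]/D = 0.697 V
V_th = V_2 - V_3 = 0.697 - 0 = 0.697 V
Step 2 — R_th: zero the source — replace V1 by a short circuit (node 3 merges into node 0) — and find the resistance seen between A (node 2) and B (node 0).
Reduce the network between node 2 (A) and node 0 (B) by series/parallel combination:
  Rp1 = R1 ‖ R3 (parallel, both between nodes 0 and 1) = 1/(1/110 + 1/47) = 32.93 Ω
  Rs1 = R2 + Rp1 (series, joined only at node 1) = 1.5 + 32.93 = 34.43 Ω
  Rp2 = R4 ‖ Rs1 (parallel, both between nodes 0 and 2) = 1/(1/30 + 1/34.43) = 16.03 Ω
R_th = 16.03 Ω
I_n = V_th/R_th = 0.697/16.03 = 0.04347 A, and R_n = R_th = 16.03 Ω

Final answer: I_n = 0.04347 A, R_n = 16.03 Ω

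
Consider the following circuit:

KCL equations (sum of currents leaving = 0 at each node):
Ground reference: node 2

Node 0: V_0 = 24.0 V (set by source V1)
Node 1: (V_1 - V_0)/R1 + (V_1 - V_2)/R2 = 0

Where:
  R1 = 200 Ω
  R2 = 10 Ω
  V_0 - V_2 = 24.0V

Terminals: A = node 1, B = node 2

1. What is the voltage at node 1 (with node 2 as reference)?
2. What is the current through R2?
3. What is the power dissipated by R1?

Nodal analysis, taking node 2 as the 0 V reference.
Source V1 fixes V_0 = 24 V.
KCL at each unknown node (sum of currents leaving = 0; resistances in Ω):
  Node 1: (V_1 - 24)/200 + (V_1 - 0)/10 = 0
Collecting terms: 0.105 × V_1 = 0.12  =>  V_1 = 1.143 V
Part 1:
  Read off the nodal solution: V_1 = 1.143 V
Part 2:
  I_R2 = (V_1 - V_2)/R2 = (1.143 - 0)/10 = 0.1143 A
  Magnitude: I_R2 = 0.1143 A
Part 3:
  I_R1 = (V_0 - V_1)/R1 = (24 - 1.143)/200 = 0.1143 A
  P_R1 = I_R1² × R1 = (0.1143)² × 200 = 2.612 W

Final answers:
1. V_1 = 1.143 V
2. I_R2 = 0.1143 A
3. P_R1 = 2.612 W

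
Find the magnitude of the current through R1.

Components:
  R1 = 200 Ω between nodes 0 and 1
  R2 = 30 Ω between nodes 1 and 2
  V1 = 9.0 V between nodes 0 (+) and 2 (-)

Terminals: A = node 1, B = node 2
Nodal analysis, taking node 2 as the 0 V reference.
Source V1 fixes V_0 = 9 V.
KCL at each unknown node (sum of currents leaving = 0; resistances in Ω):
  Node 1: (V_1 - 9)/200 + (V_1 - 0)/30 = 0
Collecting terms: 0.03833 × V_1 = 0.045  =>  V_1 = 1.174 V
I_R1 = (V_0 - V_1)/R1 = (9 - 1.174)/200 = 0.03913 A
|I_R1| = 0.03913 A

Final answer: |I_R1| = 0.03913 A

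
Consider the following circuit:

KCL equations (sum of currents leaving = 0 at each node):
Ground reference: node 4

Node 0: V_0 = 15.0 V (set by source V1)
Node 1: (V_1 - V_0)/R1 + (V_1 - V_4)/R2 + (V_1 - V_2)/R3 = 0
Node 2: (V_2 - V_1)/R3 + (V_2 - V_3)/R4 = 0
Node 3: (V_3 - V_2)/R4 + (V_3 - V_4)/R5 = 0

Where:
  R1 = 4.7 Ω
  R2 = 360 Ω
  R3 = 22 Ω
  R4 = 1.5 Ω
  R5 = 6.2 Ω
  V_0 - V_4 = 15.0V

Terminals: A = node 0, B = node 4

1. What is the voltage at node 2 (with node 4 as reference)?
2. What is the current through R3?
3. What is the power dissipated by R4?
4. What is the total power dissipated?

Nodal analysis, taking node 4 as the 0 V reference.
Source V1 fixes V_0 = 15 V.
KCL at each unknown node (sum of currents leaving = 0; resistances in Ω):
  Node 1: (V_1 - 15)/4.7 + (V_1 - 0)/360 + (V_1 - V_2)/22 = 0
  Node 2: (V_2 - V_1)/22 + (V_2 - V_3)/1.5 = 0
  Node 3: (V_3 - V_2)/1.5 + (V_3 - 0)/6.2 = 0
Collecting terms (coefficients in siemens):
  0.261·V_1 - 0.04545·V_2 = 3.191
  0.7121·V_2 - 0.04545·V_1 - 0.6667·V_3 = 0
  0.828·V_3 - 0.6667·V_2 = 0
Solving these 3 simultaneous equations (Gaussian elimination) gives:
  V_1 = 12.81 V, V_2 = 3.32 V, V_3 = 2.673 V
Part 1:
  Read off the nodal solution: V_2 = 3.32 V
Part 2:
  I_R3 = (V_1 - V_2)/R3 = (12.81 - 3.32)/22 = 0.4312 A
  Magnitude: I_R3 = 0.4312 A
Part 3:
  I_R4 = (V_2 - V_3)/R4 = (3.32 - 2.673)/1.5 = 0.4312 A
  P_R4 = I_R4² × R4 = (0.4312)² × 1.5 = 0.2789 W
Part 4:
  Power in each resistor, P = (ΔV)²/R:
    P_R1 = (15 - 12.81)²/4.7 = 1.024 W
    P_R2 = (12.81 - 0)²/360 = 0.4556 W
    P_R3 = (12.81 - 3.32)²/22 = 4.09 W
    P_R4 = (3.32 - 2.673)²/1.5 = 0.2789 W
    P_R5 = (2.673 - 0)²/6.2 = 1.153 W
  P_total = P_R1 + P_R2 + P_R3 + P_R4 + P_R5 = 7.001 W

Final answers:
1. V_2 = 3.32 V
2. I_R3 = 0.4312 A
3. P_R4 = 0.2789 W
4. P_total = 7.001 W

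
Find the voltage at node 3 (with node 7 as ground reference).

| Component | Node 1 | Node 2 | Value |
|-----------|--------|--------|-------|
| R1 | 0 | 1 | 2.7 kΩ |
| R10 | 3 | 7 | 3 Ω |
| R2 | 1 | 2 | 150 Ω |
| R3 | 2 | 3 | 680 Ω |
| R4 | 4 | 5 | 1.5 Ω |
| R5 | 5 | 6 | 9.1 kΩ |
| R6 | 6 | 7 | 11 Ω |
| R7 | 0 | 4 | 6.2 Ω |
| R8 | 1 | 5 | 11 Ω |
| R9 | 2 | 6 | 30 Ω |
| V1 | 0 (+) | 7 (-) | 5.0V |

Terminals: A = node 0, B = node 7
Nodal analysis, taking node 7 as the 0 V reference.
Source V1 fixes V_0 = 5 V.
KCL at each unknown node (sum of currents leaving = 0; resistances in Ω):
  Node 1: (V_1 - 5)/2700 + (V_1 - V_2)/150 + (V_1 - V_5)/11 = 0
  Node 2: (V_2 - V_1)/150 + (V_2 - V_3)/680 + (V_2 - V_6)/30 = 0
  Node 3: (V_3 - V_2)/680 + (V_3 - 0)/3 = 0
  Node 4: (V_4 - V_5)/1.5 + (V_4 - 5)/6.2 = 0
  Node 5: (V_5 - V_4)/1.5 + (V_5 - V_6)/9100 + (V_5 - V_1)/11 = 0
  Node 6: (V_6 - V_5)/9100 + (V_6 - 0)/11 + (V_6 - V_2)/30 = 0
Collecting terms (coefficients in siemens):
  0.09795·V_1 - 0.006667·V_2 - 0.09091·V_5 = 0.001852
  0.04147·V_2 - 0.006667·V_1 - 0.001471·V_3 - 0.03333·V_6 = 0
  0.3348·V_3 - 0.001471·V_2 = 0
  0.828·V_4 - 0.6667·V_5 = 0.8065
  0.7577·V_5 - 0.09091·V_1 - 0.6667·V_4 - 0.0001099·V_6 = 0
  0.1244·V_6 - 0.03333·V_2 - 0.0001099·V_5 = 0
Solving these 6 simultaneous equations (Gaussian elimination) gives:
  V_1 = 4.549 V, V_2 = 0.9366 V, V_3 = 0.004114 V, V_4 = 4.849 V
  V_5 = 4.812 V, V_6 = 0.2553 V
The requested potential is V_3 = 0.004114 V.

Final answer: V_3 = 0.004114 V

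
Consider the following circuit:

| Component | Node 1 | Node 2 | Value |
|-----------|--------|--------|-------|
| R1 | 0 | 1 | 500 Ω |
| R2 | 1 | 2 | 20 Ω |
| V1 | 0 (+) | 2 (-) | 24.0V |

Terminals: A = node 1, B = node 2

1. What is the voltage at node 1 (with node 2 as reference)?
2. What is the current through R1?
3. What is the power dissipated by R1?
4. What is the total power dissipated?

Nodal analysis, taking node 2 as the 0 V reference.
Source V1 fixes V_0 = 24 V.
KCL at each unknown node (sum of currents leaving = 0; resistances in Ω):
  Node 1: (V_1 - 24)/500 + (V_1 - 0)/20 = 0
Collecting terms: 0.052 × V_1 = 0.048  =>  V_1 = 0.9231 V
Part 1:
  Read off the nodal solution: V_1 = 0.9231 V
Part 2:
  I_R1 = (V_0 - V_1)/R1 = (24 - 0.9231)/500 = 0.04615 A
  Magnitude: I_R1 = 0.04615 A
Part 3:
  I_R1 = (V_0 - V_1)/R1 = (24 - 0.9231)/500 = 0.04615 A
  P_R1 = I_R1² × R1 = (0.04615)² × 500 = 1.065 W
Part 4:
  Power in each resistor, P = (ΔV)²/R:
    P_R1 = (24 - 0.9231)²/500 = 1.065 W
    P_R2 = (0.9231 - 0)²/20 = 0.0426 W
  P_total = P_R1 + P_R2 = 1.108 W

Final answers:
1. V_1 = 0.9231 V
2. I_R1 = 0.04615 A
3. P_R1 = 1.065 W
4. P_total = 1.108 W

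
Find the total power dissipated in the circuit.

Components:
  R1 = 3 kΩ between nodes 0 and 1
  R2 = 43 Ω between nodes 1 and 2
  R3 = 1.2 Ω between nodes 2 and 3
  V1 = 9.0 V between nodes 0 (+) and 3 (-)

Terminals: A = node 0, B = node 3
Nodal analysis, taking node 3 as the 0 V reference.
Source V1 fixes V_0 = 9 V.
KCL at each unknown node (sum of currents leaving = 0; resistances in Ω):
  Node 1: (V_1 - 9)/3000 + (V_1 - V_2)/43 = 0
  Node 2: (V_2 - V_1)/43 + (V_2 - 0)/1.2 = 0
Collecting terms (coefficients in siemens):
  0.02359·V_1 - 0.02326·V_2 = 0.003
  0.8566·V_2 - 0.02326·V_1 = 0
Determinant D = (0.02359)(0.8566) - (-0.02326)(-0.02326) = 0.01967
V_1 = [(0.003)(0.8566) - (-0.02326)(0)]/D = 0.1307 V
V_2 = [(0.02359)(0) - (0.003)(-0.02326)]/D = 0.003548 V
Power in each resistor, P = (ΔV)²/R:
  P_R1 = (9 - 0.1307)²/3000 = 0.02622 W
  P_R2 = (0.1307 - 0.003548)²/43 = 0.0003758 W
  P_R3 = (0.003548 - 0)²/1.2 = 0.00001049 W
P_total = P_R1 + P_R2 + P_R3 = 0.02661 W

Final answer: 0.02661 W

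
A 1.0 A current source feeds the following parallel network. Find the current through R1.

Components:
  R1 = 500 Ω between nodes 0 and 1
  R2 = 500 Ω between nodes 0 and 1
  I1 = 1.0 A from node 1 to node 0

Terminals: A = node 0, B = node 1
All resistors sit directly between nodes 0 and 1, so they are in parallel and share one voltage V; the full source current 1 A splits among them.
1/R_par = 1/500 + 1/500 = 0.004 S  =>  R_par = 250 Ω
V = I × R_par = 1 × 250 = 250 V
I_R1 = V/R1 = 250/500 = 0.5 A

Final answer: 0.5 A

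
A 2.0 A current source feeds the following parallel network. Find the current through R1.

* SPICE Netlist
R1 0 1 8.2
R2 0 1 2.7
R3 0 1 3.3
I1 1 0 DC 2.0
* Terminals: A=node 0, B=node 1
All resistors sit directly between nodes 0 and 1, so they are in parallel and share one voltage V; the full source current 2 A splits among them.
1/R_par = 1/8.2 + 1/2.7 + 1/3.3 = 0.7954 S  =>  R_par = 1.257 Ω
V = I × R_par = 2 × 1.257 = 2.515 V
I_R1 = V/R1 = 2.515/8.2 = 0.3067 A

Final answer: 0.3067 A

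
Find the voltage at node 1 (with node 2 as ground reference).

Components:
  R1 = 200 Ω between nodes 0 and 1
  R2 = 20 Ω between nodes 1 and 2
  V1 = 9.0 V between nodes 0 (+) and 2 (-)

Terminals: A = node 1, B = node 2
Nodal analysis, taking node 2 as the 0 V reference.
Source V1 fixes V_0 = 9 V.
KCL at each unknown node (sum of currents leaving = 0; resistances in Ω):
  Node 1: (V_1 - 9)/200 + (V_1 - 0)/20 = 0
Collecting terms: 0.055 × V_1 = 0.045  =>  V_1 = 0.8182 V
The requested potential is V_1 = 0.8182 V.

Final answer: V_1 = 0.8182 V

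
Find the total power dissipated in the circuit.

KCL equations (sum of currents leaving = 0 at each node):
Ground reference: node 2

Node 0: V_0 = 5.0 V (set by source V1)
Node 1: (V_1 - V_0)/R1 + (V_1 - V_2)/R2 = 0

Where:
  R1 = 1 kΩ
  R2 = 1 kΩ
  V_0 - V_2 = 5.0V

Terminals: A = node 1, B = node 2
Nodal analysis, taking node 2 as the 0 V reference.
Source V1 fixes V_0 = 5 V.
KCL at each unknown node (sum of currents leaving = 0; resistances in Ω):
  Node 1: (V_1 - 5)/1000 + (V_1 - 0)/1000 = 0
Collecting terms: 0.002 × V_1 = 0.005  =>  V_1 = 2.5 V
Power in each resistor, P = (ΔV)²/R:
  P_R1 = (5 - 2.5)²/1000 = 0.00625 W
  P_R2 = (2.5 - 0)²/1000 = 0.00625 W
P_total = P_R1 + P_R2 = 0.0125 W

Final answer: 0.0125 W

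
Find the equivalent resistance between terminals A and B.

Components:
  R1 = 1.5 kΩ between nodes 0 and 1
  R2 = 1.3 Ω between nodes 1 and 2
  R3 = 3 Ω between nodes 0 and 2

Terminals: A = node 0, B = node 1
Reduce the network between node 0 (A) and node 1 (B) by series/parallel combination:
  Rs1 = R3 + R2 (series, joined only at node 2) = 3 + 1.3 = 4.3 Ω
  Rp1 = R1 ‖ Rs1 (parallel, both between nodes 0 and 1) = 1/(1/1500 + 1/4.3) = 4.288 Ω
R_eq = 4.288 Ω

Final answer: 4.288 Ω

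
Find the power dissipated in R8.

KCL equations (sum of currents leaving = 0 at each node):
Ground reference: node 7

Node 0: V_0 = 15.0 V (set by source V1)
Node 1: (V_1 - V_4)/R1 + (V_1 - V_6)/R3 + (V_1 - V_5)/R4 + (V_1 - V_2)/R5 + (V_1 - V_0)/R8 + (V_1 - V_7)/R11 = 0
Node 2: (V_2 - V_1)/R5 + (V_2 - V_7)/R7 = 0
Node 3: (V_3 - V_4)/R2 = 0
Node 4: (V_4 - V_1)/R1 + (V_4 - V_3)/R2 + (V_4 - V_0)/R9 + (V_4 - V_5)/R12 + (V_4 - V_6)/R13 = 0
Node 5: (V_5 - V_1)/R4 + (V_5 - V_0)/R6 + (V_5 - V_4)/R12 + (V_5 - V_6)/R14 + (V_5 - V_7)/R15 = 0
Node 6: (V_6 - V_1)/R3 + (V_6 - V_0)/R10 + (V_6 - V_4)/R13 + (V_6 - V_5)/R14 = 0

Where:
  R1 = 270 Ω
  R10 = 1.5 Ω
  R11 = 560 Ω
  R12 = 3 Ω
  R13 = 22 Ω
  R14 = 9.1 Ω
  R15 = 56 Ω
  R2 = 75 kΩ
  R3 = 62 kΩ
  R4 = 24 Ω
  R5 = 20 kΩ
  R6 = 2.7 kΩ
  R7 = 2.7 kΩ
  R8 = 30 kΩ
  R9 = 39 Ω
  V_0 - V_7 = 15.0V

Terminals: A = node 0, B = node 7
Nodal analysis, taking node 7 as the 0 V reference.
Source V1 fixes V_0 = 15 V.
KCL at each unknown node (sum of currents leaving = 0; resistances in Ω):
  Node 1: (V_1 - V_4)/270 + (V_1 - V_6)/62000 + (V_1 - V_5)/24 + (V_1 - V_2)/20000 + (V_1 - 15)/30000 + (V_1 - 0)/560 = 0
  Node 2: (V_2 - V_1)/20000 + (V_2 - 0)/2700 = 0
  Node 3: (V_3 - V_4)/75000 = 0
  Node 4: (V_4 - V_1)/270 + (V_4 - V_3)/75000 + (V_4 - 15)/39 + (V_4 - V_5)/3 + (V_4 - V_6)/22 = 0
  Node 5: (V_5 - V_1)/24 + (V_5 - 15)/2700 + (V_5 - V_4)/3 + (V_5 - V_6)/9.1 + (V_5 - 0)/56 = 0
  Node 6: (V_6 - V_1)/62000 + (V_6 - 15)/1.5 + (V_6 - V_4)/22 + (V_6 - V_5)/9.1 = 0
Collecting terms (coefficients in siemens):
  0.04726·V_1 - 0.00005·V_2 - 0.003704·V_4 - 0.04167·V_5 - 0.00001613·V_6 = 0.0005
  0.0004204·V_2 - 0.00005·V_1 = 0
  0.00001333·V_3 - 0.00001333·V_4 = 0
  0.4081·V_4 - 0.003704·V_1 - 0.00001333·V_3 - 0.3333·V_5 - 0.04545·V_6 = 0.3846
  0.5031·V_5 - 0.04167·V_1 - 0.3333·V_4 - 0.1099·V_6 = 0.005556
  0.822·V_6 - 0.00001613·V_1 - 0.04545·V_4 - 0.1099·V_5 = 10
Solving these 6 simultaneous equations (Gaussian elimination) gives:
  V_1 = 12.7 V, V_2 = 1.51 V, V_3 = 13.46 V, V_4 = 13.46 V
  V_5 = 13.19 V, V_6 = 14.67 V
I_R8 = (V_0 - V_1)/R8 = (15 - 12.7)/30000 = 0.00007672 A
P_R8 = I_R8² × R8 = (0.00007672)² × 30000 = 0.0001766 W

Final answer: 0.0001766 W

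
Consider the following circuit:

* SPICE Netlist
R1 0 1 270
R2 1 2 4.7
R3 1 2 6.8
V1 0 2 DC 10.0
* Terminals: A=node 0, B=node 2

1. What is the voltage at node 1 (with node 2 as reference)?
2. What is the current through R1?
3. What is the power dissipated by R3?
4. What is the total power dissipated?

Nodal analysis, taking node 2 as the 0 V reference.
Source V1 fixes V_0 = 10 V.
KCL at each unknown node (sum of currents leaving = 0; resistances in Ω):
  Node 1: (V_1 - 10)/270 + (V_1 - 0)/4.7 + (V_1 - 0)/6.8 = 0
Collecting terms: 0.3635 × V_1 = 0.03704  =>  V_1 = 0.1019 V
Part 1:
  Read off the nodal solution: V_1 = 0.1019 V
Part 2:
  I_R1 = (V_0 - V_1)/R1 = (10 - 0.1019)/270 = 0.03666 A
  Magnitude: I_R1 = 0.03666 A
Part 3:
  I_R3 = (V_1 - V_2)/R3 = (0.1019 - 0)/6.8 = 0.01498 A
  P_R3 = I_R3² × R3 = (0.01498)² × 6.8 = 0.001526 W
Part 4:
  Power in each resistor, P = (ΔV)²/R:
    P_R1 = (10 - 0.1019)²/270 = 0.3629 W
    P_R2 = (0.1019 - 0)²/4.7 = 0.002209 W
    P_R3 = (0.1019 - 0)²/6.8 = 0.001526 W
  P_total = P_R1 + P_R2 + P_R3 = 0.3666 W

Final answers:
1. V_1 = 0.1019 V
2. I_R1 = 0.03666 A
3. P_R3 = 0.001526 W
4. P_total = 0.3666 W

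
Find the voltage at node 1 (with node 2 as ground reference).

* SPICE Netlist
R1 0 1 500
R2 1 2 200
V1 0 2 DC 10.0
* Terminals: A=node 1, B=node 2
Nodal analysis, taking node 2 as the 0 V reference.
Source V1 fixes V_0 = 10 V.
KCL at each unknown node (sum of currents leaving = 0; resistances in Ω):
  Node 1: (V_1 - 10)/500 + (V_1 - 0)/200 = 0
Collecting terms: 0.007 × V_1 = 0.02  =>  V_1 = 2.857 V
The requested potential is V_1 = 2.857 V.

Final answer: V_1 = 2.857 V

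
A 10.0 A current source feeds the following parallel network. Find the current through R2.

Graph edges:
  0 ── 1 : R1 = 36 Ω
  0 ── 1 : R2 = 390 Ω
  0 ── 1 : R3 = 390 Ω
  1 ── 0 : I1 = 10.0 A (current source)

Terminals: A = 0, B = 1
All resistors sit directly between nodes 0 and 1, so they are in parallel and share one voltage V; the full source current 10 A splits among them.
1/R_par = 1/36 + 1/390 + 1/390 = 0.03291 S  =>  R_par = 30.39 Ω
V = I × R_par = 10 × 30.39 = 303.9 V
I_R2 = V/R2 = 303.9/390 = 0.7792 A

Final answer: 0.7792 A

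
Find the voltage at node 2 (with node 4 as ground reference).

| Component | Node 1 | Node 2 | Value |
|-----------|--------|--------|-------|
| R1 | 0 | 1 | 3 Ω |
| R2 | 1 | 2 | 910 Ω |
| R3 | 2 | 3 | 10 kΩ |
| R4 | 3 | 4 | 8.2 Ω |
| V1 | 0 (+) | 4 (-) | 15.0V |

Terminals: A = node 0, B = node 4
Nodal analysis, taking node 4 as the 0 V reference.
Source V1 fixes V_0 = 15 V.
KCL at each unknown node (sum of currents leaving = 0; resistances in Ω):
  Node 1: (V_1 - 15)/3 + (V_1 - V_2)/910 = 0
  Node 2: (V_2 - V_1)/910 + (V_2 - V_3)/10000 = 0
  Node 3: (V_3 - V_2)/10000 + (V_3 - 0)/8.2 = 0
Collecting terms (coefficients in siemens):
  0.3344·V_1 - 0.001099·V_2 = 5
  0.001199·V_2 - 0.001099·V_1 - 0.0001·V_3 = 0
  0.1221·V_3 - 0.0001·V_2 = 0
Solving these 3 simultaneous equations (Gaussian elimination) gives:
  V_1 = 15 V, V_2 = 13.75 V, V_3 = 0.01126 V
The requested potential is V_2 = 13.75 V.

Final answer: V_2 = 13.75 V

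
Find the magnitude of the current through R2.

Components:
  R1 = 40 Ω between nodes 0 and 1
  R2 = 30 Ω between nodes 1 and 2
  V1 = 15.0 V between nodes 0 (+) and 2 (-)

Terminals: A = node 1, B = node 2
Nodal analysis, taking node 2 as the 0 V reference.
Source V1 fixes V_0 = 15 V.
KCL at each unknown node (sum of currents leaving = 0; resistances in Ω):
  Node 1: (V_1 - 15)/40 + (V_1 - 0)/30 = 0
Collecting terms: 0.05833 × V_1 = 0.375  =>  V_1 = 6.429 V
I_R2 = (V_1 - V_2)/R2 = (6.429 - 0)/30 = 0.2143 A
|I_R2| = 0.2143 A

Final answer: |I_R2| = 0.2143 A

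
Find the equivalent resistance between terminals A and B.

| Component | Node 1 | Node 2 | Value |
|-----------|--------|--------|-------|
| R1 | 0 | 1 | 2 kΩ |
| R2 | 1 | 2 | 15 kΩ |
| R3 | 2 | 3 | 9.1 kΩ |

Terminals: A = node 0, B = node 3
Reduce the network between node 0 (A) and node 3 (B) by series/parallel combination:
  Rs1 = R1 + R2 (series, joined only at node 1) = 2000 + 15000 = 17000 Ω
  Rs2 = R3 + Rs1 (series, joined only at node 2) = 9100 + 17000 = 26100 Ω
R_eq = 26.1 kΩ

Final answer: 26.1 kΩ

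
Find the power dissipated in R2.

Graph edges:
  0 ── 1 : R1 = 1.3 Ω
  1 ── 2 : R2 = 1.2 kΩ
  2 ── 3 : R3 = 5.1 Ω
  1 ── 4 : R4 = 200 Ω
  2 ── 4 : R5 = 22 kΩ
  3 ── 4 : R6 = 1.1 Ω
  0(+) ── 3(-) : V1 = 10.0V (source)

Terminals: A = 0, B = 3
Nodal analysis, taking node 3 as the 0 V reference.
Source V1 fixes V_0 = 10 V.
KCL at each unknown node (sum of currents leaving = 0; resistances in Ω):
  Node 1: (V_1 - 10)/1.3 + (V_1 - V_2)/1200 + (V_1 - V_4)/200 = 0
  Node 2: (V_2 - V_1)/1200 + (V_2 - 0)/5.1 + (V_2 - V_4)/22000 = 0
  Node 4: (V_4 - V_1)/200 + (V_4 - V_2)/22000 + (V_4 - 0)/1.1 = 0
Collecting terms (coefficients in siemens):
  0.7751·V_1 - 0.0008333·V_2 - 0.005·V_4 = 7.692
  0.197·V_2 - 0.0008333·V_1 - 0.00004545·V_4 = 0
  0.9141·V_4 - 0.005·V_1 - 0.00004545·V_2 = 0
Solving these 3 simultaneous equations (Gaussian elimination) gives:
  V_1 = 9.925 V, V_2 = 0.04201 V, V_4 = 0.05429 V
I_R2 = (V_1 - V_2)/R2 = (9.925 - 0.04201)/1200 = 0.008236 A
P_R2 = I_R2² × R2 = (0.008236)² × 1200 = 0.0814 W

Final answer: 0.0814 W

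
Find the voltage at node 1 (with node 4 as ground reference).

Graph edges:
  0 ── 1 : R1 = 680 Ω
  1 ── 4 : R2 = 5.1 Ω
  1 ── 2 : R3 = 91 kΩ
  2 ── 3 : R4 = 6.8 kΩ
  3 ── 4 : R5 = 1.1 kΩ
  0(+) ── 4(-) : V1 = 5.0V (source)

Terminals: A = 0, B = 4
Nodal analysis, taking node 4 as the 0 V reference.
Source V1 fixes V_0 = 5 V.
KCL at each unknown node (sum of currents leaving = 0; resistances in Ω):
  Node 1: (V_1 - 5)/680 + (V_1 - 0)/5.1 + (V_1 - V_2)/91000 = 0
  Node 2: (V_2 - V_1)/91000 + (V_2 - V_3)/6800 = 0
  Node 3: (V_3 - V_2)/6800 + (V_3 - 0)/1100 = 0
Collecting terms (coefficients in siemens):
  0.1976·V_1 - 0.00001099·V_2 = 0.007353
  0.000158·V_2 - 0.00001099·V_1 - 0.0001471·V_3 = 0
  0.001056·V_3 - 0.0001471·V_2 = 0
Solving these 3 simultaneous equations (Gaussian elimination) gives:
  V_1 = 0.03722 V, V_2 = 0.002973 V, V_3 = 0.000414 V
The requested potential is V_1 = 0.03722 V.

Final answer: V_1 = 0.03722 V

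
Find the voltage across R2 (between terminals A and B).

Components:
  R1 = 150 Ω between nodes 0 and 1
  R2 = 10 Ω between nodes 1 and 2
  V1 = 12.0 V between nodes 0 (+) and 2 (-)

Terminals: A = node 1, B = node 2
R1 and R2 are in series across V1 (node 0 → node 1 → node 2), and the output A–B is taken across R2, so this is a voltage divider.
Series current: I = V1/(R1 + R2) = 12/(150 + 10) = 12/160 = 0.075 A
V_R2 = I × R2 = V1 × R2/(R1 + R2) = 12 × 10/160 = 0.75 V

Final answer: 0.75 V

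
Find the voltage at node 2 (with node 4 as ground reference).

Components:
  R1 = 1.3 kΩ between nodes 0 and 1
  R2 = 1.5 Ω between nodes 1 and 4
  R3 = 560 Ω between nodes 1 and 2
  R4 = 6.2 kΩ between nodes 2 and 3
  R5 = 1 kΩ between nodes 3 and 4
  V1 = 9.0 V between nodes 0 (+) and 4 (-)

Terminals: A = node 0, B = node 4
Nodal analysis, taking node 4 as the 0 V reference.
Source V1 fixes V_0 = 9 V.
KCL at each unknown node (sum of currents leaving = 0; resistances in Ω):
  Node 1: (V_1 - 9)/1300 + (V_1 - 0)/1.5 + (V_1 - V_2)/560 = 0
  Node 2: (V_2 - V_1)/560 + (V_2 - V_3)/6200 = 0
  Node 3: (V_3 - V_2)/6200 + (V_3 - 0)/1000 = 0
Collecting terms (coefficients in siemens):
  0.6692·V_1 - 0.001786·V_2 = 0.006923
  0.001947·V_2 - 0.001786·V_1 - 0.0001613·V_3 = 0
  0.001161·V_3 - 0.0001613·V_2 = 0
Solving these 3 simultaneous equations (Gaussian elimination) gives:
  V_1 = 0.01037 V, V_2 = 0.009622 V, V_3 = 0.001336 V
The requested potential is V_2 = 0.009622 V.

Final answer: V_2 = 0.009622 V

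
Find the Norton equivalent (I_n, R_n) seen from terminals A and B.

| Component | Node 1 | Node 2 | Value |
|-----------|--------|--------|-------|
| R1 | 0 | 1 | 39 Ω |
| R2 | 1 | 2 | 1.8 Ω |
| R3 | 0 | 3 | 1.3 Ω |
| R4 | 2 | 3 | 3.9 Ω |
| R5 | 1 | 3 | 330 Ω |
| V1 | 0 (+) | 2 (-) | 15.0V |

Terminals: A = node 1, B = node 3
Find the Thévenin equivalent first; then I_n = V_th/R_th and R_n = R_th.
Step 1 — V_th is the open-circuit voltage V_A - V_B (nothing connected across the terminals).
Nodal analysis, taking node 2 as the 0 V reference.
Source V1 fixes V_0 = 15 V.
KCL at each unknown node (sum of currents leaving = 0; resistances in Ω):
  Node 1: (V_1 - 15)/39 + (V_1 - 0)/1.8 + (V_1 - V_3)/330 = 0
  Node 3: (V_3 - 15)/1.3 + (V_3 - 0)/3.9 + (V_3 - V_1)/330 = 0
Collecting terms (coefficients in siemens):
  0.5842·V_1 - 0.00303·V_3 = 0.3846
  1.029·V_3 - 0.00303·V_1 = 11.54
Determinant D = (0.5842)(1.029) - (-0.00303)(-0.00303) = 0.601
V_1 = [(0.3846)(1.029) - (-0.00303)(11.54)]/D = 0.7165 V
V_3 = [(0.5842)(11.54) - (0.3846)(-0.00303)]/D = 11.22 V
V_th = V_1 - V_3 = 0.7165 - 11.22 = -10.5 V
Step 2 — R_th: zero the source — replace V1 by a short circuit (node 2 merges into node 0) — and find the resistance seen between A (node 1) and B (node 3).
Reduce the network between node 1 (A) and node 3 (B) by series/parallel combination:
  Rp1 = R1 ‖ R2 (parallel, both between nodes 0 and 1) = 1/(1/39 + 1/1.8) = 1.721 Ω
  Rp2 = R3 ‖ R4 (parallel, both between nodes 0 and 3) = 1/(1/1.3 + 1/3.9) = 0.975 Ω
  Rs1 = Rp1 + Rp2 (series, joined only at node 0) = 1.721 + 0.975 = 2.696 Ω
  Rp3 = R5 ‖ Rs1 (parallel, both between nodes 1 and 3) = 1/(1/330 + 1/2.696) = 2.674 Ω
R_th = 2.674 Ω
I_n = V_th/R_th = -10.5/2.674 = -3.928 A, and R_n = R_th = 2.674 Ω

Final answer: I_n = -3.928 A, R_n = 2.674 Ω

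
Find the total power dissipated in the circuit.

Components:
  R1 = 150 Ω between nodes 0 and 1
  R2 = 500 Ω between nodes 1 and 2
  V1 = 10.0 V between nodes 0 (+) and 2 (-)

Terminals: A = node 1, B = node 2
Nodal analysis, taking node 2 as the 0 V reference.
Source V1 fixes V_0 = 10 V.
KCL at each unknown node (sum of currents leaving = 0; resistances in Ω):
  Node 1: (V_1 - 10)/150 + (V_1 - 0)/500 = 0
Collecting terms: 0.008667 × V_1 = 0.06667  =>  V_1 = 7.692 V
Power in each resistor, P = (ΔV)²/R:
  P_R1 = (10 - 7.692)²/150 = 0.0355 W
  P_R2 = (7.692 - 0)²/500 = 0.1183 W
P_total = P_R1 + P_R2 = 0.1538 W

Final answer: 0.1538 W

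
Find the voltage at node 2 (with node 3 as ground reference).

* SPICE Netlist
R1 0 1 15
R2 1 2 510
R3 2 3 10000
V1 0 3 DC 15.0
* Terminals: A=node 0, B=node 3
Nodal analysis, taking node 3 as the 0 V reference.
Source V1 fixes V_0 = 15 V.
KCL at each unknown node (sum of currents leaving = 0; resistances in Ω):
  Node 1: (V_1 - 15)/15 + (V_1 - V_2)/510 = 0
  Node 2: (V_2 - V_1)/510 + (V_2 - 0)/10000 = 0
Collecting terms (coefficients in siemens):
  0.06863·V_1 - 0.001961·V_2 = 1
  0.002061·V_2 - 0.001961·V_1 = 0
Determinant D = (0.06863)(0.002061) - (-0.001961)(-0.001961) = 0.0001376
V_1 = [(1)(0.002061) - (-0.001961)(0)]/D = 14.98 V
V_2 = [(0.06863)(0) - (1)(-0.001961)]/D = 14.25 V
The requested potential is V_2 = 14.25 V.

Final answer: V_2 = 14.25 V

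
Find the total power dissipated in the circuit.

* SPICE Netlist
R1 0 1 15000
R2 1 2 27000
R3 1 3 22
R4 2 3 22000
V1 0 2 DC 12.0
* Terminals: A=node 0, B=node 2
Nodal analysis, taking node 2 as the 0 V reference.
Source V1 fixes V_0 = 12 V.
KCL at each unknown node (sum of currents leaving = 0; resistances in Ω):
  Node 1: (V_1 - 12)/15000 + (V_1 - 0)/27000 + (V_1 - V_3)/22 = 0
  Node 3: (V_3 - V_1)/22 + (V_3 - 0)/22000 = 0
Collecting terms (coefficients in siemens):
  0.04556·V_1 - 0.04545·V_3 = 0.0008
  0.0455·V_3 - 0.04545·V_1 = 0
Determinant D = (0.04556)(0.0455) - (-0.04545)(-0.04545) = 0.000006785
V_1 = [(0.0008)(0.0455) - (-0.04545)(0)]/D = 5.365 V
V_3 = [(0.04556)(0) - (0.0008)(-0.04545)]/D = 5.36 V
Power in each resistor, P = (ΔV)²/R:
  P_R1 = (12 - 5.365)²/15000 = 0.002935 W
  P_R2 = (5.365 - 0)²/27000 = 0.001066 W
  P_R3 = (5.365 - 5.36)²/22 = 0.000001306 W
  P_R4 = (0 - 5.36)²/22000 = 0.001306 W
P_total = P_R1 + P_R2 + P_R3 + P_R4 = 0.005308 W

Final answer: 0.005308 W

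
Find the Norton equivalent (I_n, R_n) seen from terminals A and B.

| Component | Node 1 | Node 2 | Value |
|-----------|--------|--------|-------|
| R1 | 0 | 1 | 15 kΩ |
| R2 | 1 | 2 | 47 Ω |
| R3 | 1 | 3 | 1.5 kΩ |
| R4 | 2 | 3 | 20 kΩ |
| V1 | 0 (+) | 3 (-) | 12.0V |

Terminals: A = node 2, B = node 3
Find the Thévenin equivalent first; then I_n = V_th/R_th and R_n = R_th.
Step 1 — V_th is the open-circuit voltage V_A - V_B (nothing connected across the terminals).
Nodal analysis, taking node 3 as the 0 V reference.
Source V1 fixes V_0 = 12 V.
KCL at each unknown node (sum of currents leaving = 0; resistances in Ω):
  Node 1: (V_1 - 12)/15000 + (V_1 - V_2)/47 + (V_1 - 0)/1500 = 0
  Node 2: (V_2 - V_1)/47 + (V_2 - 0)/20000 = 0
Collecting terms (coefficients in siemens):
  0.02201·V_1 - 0.02128·V_2 = 0.0008
  0.02133·V_2 - 0.02128·V_1 = 0
Determinant D = (0.02201)(0.02133) - (-0.02128)(-0.02128) = 0.0000167
V_1 = [(0.0008)(0.02133) - (-0.02128)(0)]/D = 1.021 V
V_2 = [(0.02201)(0) - (0.0008)(-0.02128)]/D = 1.019 V
V_th = V_2 - V_3 = 1.019 - 0 = 1.019 V
Step 2 — R_th: zero the source — replace V1 by a short circuit (node 3 merges into node 0) — and find the resistance seen between A (node 2) and B (node 0).
Reduce the network between node 2 (A) and node 0 (B) by series/parallel combination:
  Rp1 = R1 ‖ R3 (parallel, both between nodes 0 and 1) = 1/(1/15000 + 1/1500) = 1364 Ω
  Rs1 = R2 + Rp1 (series, joined only at node 1) = 47 + 1364 = 1411 Ω
  Rp2 = R4 ‖ Rs1 (parallel, both between nodes 0 and 2) = 1/(1/20000 + 1/1411) = 1318 Ω
R_th = 1.318 kΩ
I_n = V_th/R_th = 1.019/1318 = 0.0007733 A, and R_n = R_th = 1.318 kΩ

Final answer: I_n = 0.0007733 A, R_n = 1.318 kΩ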